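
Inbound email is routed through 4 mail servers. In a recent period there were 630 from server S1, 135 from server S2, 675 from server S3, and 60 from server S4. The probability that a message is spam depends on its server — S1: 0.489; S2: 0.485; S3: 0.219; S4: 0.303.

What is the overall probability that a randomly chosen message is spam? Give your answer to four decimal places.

0.3597

Total: 630 + 135 + 675 + 60 = 1500.
P(S1) = 630/1500 = 0.42. P(S2) = 135/1500 = 0.09. P(S3) = 675/1500 = 0.45. P(S4) = 60/1500 = 0.04.
P(S) = P(S|S1)·P(S1) + P(S|S2)·P(S2) + P(S|S3)·P(S3) + P(S|S4)·P(S4)
      = 0.489·0.42 + 0.485·0.09 + 0.219·0.45 + 0.303·0.04
      = 0.20538 + 0.04365 + 0.09855 + 0.01212 = 0.3597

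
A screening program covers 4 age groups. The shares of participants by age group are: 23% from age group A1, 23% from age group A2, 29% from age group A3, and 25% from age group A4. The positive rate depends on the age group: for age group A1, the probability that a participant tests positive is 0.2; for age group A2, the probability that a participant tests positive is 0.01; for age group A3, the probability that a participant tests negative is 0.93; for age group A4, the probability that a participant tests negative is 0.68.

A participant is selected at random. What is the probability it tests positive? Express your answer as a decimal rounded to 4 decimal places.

P(T|A3) = 1 − 0.93 = 0.07.
P(T|A4) = 1 − 0.68 = 0.32.
P(T) = P(T|A1)·P(A1) + P(T|A2)·P(A2) + P(T|A3)·P(A3) + P(T|A4)·P(A4)
      = 0.2·0.23 + 0.01·0.23 + 0.07·0.29 + 0.32·0.25
      = 0.046 + 0.0023 + 0.0203 + 0.08 = 0.1486

P(T) ≈ 0.1486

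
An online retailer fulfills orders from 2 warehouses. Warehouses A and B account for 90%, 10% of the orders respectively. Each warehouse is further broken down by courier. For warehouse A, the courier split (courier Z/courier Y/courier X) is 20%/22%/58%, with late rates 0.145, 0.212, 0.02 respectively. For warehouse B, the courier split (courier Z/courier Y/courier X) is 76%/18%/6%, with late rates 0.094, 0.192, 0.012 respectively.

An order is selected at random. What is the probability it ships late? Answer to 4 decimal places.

0.0892

P(L|A) = 0.2·0.145 + 0.22·0.212 + 0.58·0.02 = 0.029 + 0.04664 + 0.0116 = 0.08724
P(L|B) = 0.76·0.094 + 0.18·0.192 + 0.06·0.012 = 0.07144 + 0.03456 + 0.00072 = 0.10672
By total probability over the outer partition,
P(L) = 0.9·0.08724 + 0.1·0.10672
      = 0.078516 + 0.010672 = 0.089188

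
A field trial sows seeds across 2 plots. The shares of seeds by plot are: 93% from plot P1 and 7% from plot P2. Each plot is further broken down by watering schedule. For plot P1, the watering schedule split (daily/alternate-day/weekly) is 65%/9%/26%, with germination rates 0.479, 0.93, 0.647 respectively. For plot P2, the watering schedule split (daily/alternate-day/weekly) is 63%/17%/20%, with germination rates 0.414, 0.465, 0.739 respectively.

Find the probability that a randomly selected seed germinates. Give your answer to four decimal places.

P(G|P1) = 0.65·0.479 + 0.09·0.93 + 0.26·0.647 = 0.31135 + 0.0837 + 0.16822 = 0.56327
P(G|P2) = 0.63·0.414 + 0.17·0.465 + 0.2·0.739 = 0.26082 + 0.07905 + 0.1478 = 0.48767
By total probability over the outer partition,
P(G) = 0.93·0.56327 + 0.07·0.48767
      = 0.5238411 + 0.0341369 = 0.557978

P(G) ≈ 0.5580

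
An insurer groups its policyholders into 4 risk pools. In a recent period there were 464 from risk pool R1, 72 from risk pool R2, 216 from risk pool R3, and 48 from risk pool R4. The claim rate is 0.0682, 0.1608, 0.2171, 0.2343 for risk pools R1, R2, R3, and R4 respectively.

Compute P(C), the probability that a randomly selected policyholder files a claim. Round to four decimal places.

P(C) ≈ 0.1267

Total: 464 + 72 + 216 + 48 = 800.
P(R1) = 464/800 = 0.58. P(R2) = 72/800 = 0.09. P(R3) = 216/800 = 0.27. P(R4) = 48/800 = 0.06.
P(C) = P(C|R1)·P(R1) + P(C|R2)·P(R2) + P(C|R3)·P(R3) + P(C|R4)·P(R4)
      = 0.0682·0.58 + 0.1608·0.09 + 0.2171·0.27 + 0.2343·0.06
      = 0.039556 + 0.014472 + 0.058617 + 0.014058 = 0.126703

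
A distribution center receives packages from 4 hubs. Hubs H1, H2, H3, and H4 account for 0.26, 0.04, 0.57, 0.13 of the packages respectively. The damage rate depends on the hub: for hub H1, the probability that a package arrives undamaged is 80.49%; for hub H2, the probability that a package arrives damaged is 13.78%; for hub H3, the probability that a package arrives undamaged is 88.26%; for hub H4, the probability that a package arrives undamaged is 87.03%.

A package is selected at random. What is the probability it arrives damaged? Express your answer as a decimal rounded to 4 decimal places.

P(D) ≈ 0.1400

P(D|H1) = 1 − 0.8049 = 0.1951.
P(D|H3) = 1 − 0.8826 = 0.1174.
P(D|H4) = 1 − 0.8703 = 0.1297.
P(D) = P(D|H1)·P(H1) + P(D|H2)·P(H2) + P(D|H3)·P(H3) + P(D|H4)·P(H4)
      = 0.1951·0.26 + 0.1378·0.04 + 0.1174·0.57 + 0.1297·0.13
      = 0.050726 + 0.005512 + 0.066918 + 0.016861 = 0.140017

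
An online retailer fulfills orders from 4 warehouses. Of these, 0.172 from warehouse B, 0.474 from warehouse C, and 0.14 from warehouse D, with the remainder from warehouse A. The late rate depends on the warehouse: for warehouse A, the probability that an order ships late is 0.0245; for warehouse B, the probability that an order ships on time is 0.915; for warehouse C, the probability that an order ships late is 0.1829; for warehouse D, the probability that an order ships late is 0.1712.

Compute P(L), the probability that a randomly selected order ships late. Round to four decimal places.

P(A) = 1 − (0.172 + 0.474 + 0.14) = 0.214.
P(L|B) = 1 − 0.915 = 0.085.
P(L) = P(L|A)·P(A) + P(L|B)·P(B) + P(L|C)·P(C) + P(L|D)·P(D)
      = 0.0245·0.214 + 0.085·0.172 + 0.1829·0.474 + 0.1712·0.14
      = 0.005243 + 0.01462 + 0.0866946 + 0.023968 = 0.1305256

0.1305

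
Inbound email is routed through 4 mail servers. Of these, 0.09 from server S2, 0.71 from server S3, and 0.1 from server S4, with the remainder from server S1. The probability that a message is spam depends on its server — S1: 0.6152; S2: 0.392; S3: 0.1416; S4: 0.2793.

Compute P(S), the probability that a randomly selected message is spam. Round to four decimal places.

P(S) ≈ 0.2253

P(S1) = 1 − (0.09 + 0.71 + 0.1) = 0.1.
P(S) = P(S|S1)·P(S1) + P(S|S2)·P(S2) + P(S|S3)·P(S3) + P(S|S4)·P(S4)
      = 0.6152·0.1 + 0.392·0.09 + 0.1416·0.71 + 0.2793·0.1
      = 0.06152 + 0.03528 + 0.100536 + 0.02793 = 0.225266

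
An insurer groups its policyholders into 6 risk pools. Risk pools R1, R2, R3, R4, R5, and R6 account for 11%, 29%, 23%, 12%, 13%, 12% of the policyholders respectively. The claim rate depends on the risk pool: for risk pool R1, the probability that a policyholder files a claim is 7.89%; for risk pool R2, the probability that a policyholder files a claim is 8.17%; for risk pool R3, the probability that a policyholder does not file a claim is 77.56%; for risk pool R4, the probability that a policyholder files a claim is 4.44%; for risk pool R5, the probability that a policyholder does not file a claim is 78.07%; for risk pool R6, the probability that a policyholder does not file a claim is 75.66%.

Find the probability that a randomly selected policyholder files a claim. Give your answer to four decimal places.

P(C|R3) = 1 − 0.7756 = 0.2244.
P(C|R5) = 1 − 0.7807 = 0.2193.
P(C|R6) = 1 − 0.7566 = 0.2434.
P(C) = P(C|R1)·P(R1) + P(C|R2)·P(R2) + P(C|R3)·P(R3) + P(C|R4)·P(R4) + P(C|R5)·P(R5) + P(C|R6)·P(R6)
      = 0.0789·0.11 + 0.0817·0.29 + 0.2244·0.23 + 0.0444·0.12 + 0.2193·0.13 + 0.2434·0.12
      = 0.008679 + 0.023693 + 0.051612 + 0.005328 + 0.028509 + 0.029208 = 0.147029

P(C) ≈ 0.1470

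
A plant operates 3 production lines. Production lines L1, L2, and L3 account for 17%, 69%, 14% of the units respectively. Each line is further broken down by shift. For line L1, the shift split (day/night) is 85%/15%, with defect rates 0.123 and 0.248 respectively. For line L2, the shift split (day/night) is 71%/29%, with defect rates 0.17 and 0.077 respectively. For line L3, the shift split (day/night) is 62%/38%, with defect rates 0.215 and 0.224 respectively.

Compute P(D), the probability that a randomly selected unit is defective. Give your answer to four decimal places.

0.1534

P(D|L1) = 0.85·0.123 + 0.15·0.248 = 0.10455 + 0.0372 = 0.14175
P(D|L2) = 0.71·0.17 + 0.29·0.077 = 0.1207 + 0.02233 = 0.14303
P(D|L3) = 0.62·0.215 + 0.38·0.224 = 0.1333 + 0.08512 = 0.21842
Then overall,
P(D) = 0.17·0.14175 + 0.69·0.14303 + 0.14·0.21842
      = 0.0240975 + 0.0986907 + 0.0305788 = 0.153367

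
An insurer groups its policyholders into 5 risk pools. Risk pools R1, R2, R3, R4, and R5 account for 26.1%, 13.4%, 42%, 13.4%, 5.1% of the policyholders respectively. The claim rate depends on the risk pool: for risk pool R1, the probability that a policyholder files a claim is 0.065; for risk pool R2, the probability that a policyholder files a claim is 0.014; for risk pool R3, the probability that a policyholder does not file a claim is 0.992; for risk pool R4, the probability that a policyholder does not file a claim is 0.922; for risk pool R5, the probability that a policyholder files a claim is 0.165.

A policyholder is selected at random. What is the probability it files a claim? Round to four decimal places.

P(C) ≈ 0.0411

P(C|R3) = 1 − 0.992 = 0.008.
P(C|R4) = 1 − 0.922 = 0.078.
P(C) = P(C|R1)·P(R1) + P(C|R2)·P(R2) + P(C|R3)·P(R3) + P(C|R4)·P(R4) + P(C|R5)·P(R5)
      = 0.065·0.261 + 0.014·0.134 + 0.008·0.42 + 0.078·0.134 + 0.165·0.051
      = 0.016965 + 0.001876 + 0.00336 + 0.010452 + 0.008415 = 0.041068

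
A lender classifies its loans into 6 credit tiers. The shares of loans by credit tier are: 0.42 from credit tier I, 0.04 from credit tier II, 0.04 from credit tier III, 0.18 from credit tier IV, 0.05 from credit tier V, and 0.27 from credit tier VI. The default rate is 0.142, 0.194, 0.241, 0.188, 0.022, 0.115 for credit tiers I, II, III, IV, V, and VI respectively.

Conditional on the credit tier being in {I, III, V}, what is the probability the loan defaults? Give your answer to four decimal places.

P(D|S) ≈ 0.1380

Let S = {I, III, V}.
P(S) = 0.42 + 0.04 + 0.05 = 0.51.
P(D ∩ S) = 0.142·0.42 + 0.241·0.04 + 0.022·0.05 = 0.05964 + 0.00964 + 0.0011 = 0.07038.
P(D | S) = 0.07038 / 0.51 = 0.138000…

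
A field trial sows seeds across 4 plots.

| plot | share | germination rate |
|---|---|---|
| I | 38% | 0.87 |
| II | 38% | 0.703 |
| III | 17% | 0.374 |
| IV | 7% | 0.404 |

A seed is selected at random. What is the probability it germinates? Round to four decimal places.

P(G) ≈ 0.6896

P(G) = P(G|I)·P(I) + P(G|II)·P(II) + P(G|III)·P(III) + P(G|IV)·P(IV)
      = 0.87·0.38 + 0.703·0.38 + 0.374·0.17 + 0.404·0.07
      = 0.3306 + 0.26714 + 0.06358 + 0.02828 = 0.6896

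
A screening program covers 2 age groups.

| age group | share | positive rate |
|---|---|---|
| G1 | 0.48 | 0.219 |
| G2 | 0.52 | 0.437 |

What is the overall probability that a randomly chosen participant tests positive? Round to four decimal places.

By the law of total probability,
P(T) = P(T|G1)·P(G1) + P(T|G2)·P(G2)
      = 0.219·0.48 + 0.437·0.52
      = 0.10512 + 0.22724 = 0.33236

0.3324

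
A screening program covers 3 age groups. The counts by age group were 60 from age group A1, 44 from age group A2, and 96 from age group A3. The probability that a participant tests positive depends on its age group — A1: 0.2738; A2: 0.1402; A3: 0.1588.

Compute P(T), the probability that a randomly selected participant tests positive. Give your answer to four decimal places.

Total: 60 + 44 + 96 = 200.
P(A1) = 60/200 = 0.3. P(A2) = 44/200 = 0.22. P(A3) = 96/200 = 0.48.
Summing over the partition,
P(T) = P(T|A1)·P(A1) + P(T|A2)·P(A2) + P(T|A3)·P(A3)
      = 0.2738·0.3 + 0.1402·0.22 + 0.1588·0.48
      = 0.08214 + 0.030844 + 0.076224 = 0.189208

P(T) ≈ 0.1892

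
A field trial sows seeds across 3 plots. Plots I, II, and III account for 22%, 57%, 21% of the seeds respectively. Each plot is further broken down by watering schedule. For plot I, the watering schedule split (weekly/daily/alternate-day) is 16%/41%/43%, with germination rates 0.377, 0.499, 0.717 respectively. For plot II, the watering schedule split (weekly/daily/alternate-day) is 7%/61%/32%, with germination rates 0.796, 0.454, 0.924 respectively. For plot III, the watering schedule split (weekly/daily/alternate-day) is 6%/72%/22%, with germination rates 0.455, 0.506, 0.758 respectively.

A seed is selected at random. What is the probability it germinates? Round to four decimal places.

P(G) ≈ 0.6015

P(G|I) = 0.16·0.377 + 0.41·0.499 + 0.43·0.717 = 0.06032 + 0.20459 + 0.30831 = 0.57322
P(G|II) = 0.07·0.796 + 0.61·0.454 + 0.32·0.924 = 0.05572 + 0.27694 + 0.29568 = 0.62834
P(G|III) = 0.06·0.455 + 0.72·0.506 + 0.22·0.758 = 0.0273 + 0.36432 + 0.16676 = 0.55838
By total probability over the outer partition,
P(G) = 0.22·0.57322 + 0.57·0.62834 + 0.21·0.55838
      = 0.1261084 + 0.3581538 + 0.1172598 = 0.601522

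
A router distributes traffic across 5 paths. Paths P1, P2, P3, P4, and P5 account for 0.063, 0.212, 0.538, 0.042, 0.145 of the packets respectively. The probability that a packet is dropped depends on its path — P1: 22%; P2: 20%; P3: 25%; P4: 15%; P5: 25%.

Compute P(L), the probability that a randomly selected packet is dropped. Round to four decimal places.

Summing over the partition,
P(L) = P(L|P1)·P(P1) + P(L|P2)·P(P2) + P(L|P3)·P(P3) + P(L|P4)·P(P4) + P(L|P5)·P(P5)
      = 0.22·0.063 + 0.2·0.212 + 0.25·0.538 + 0.15·0.042 + 0.25·0.145
      = 0.01386 + 0.0424 + 0.1345 + 0.0063 + 0.03625 = 0.23331

0.2333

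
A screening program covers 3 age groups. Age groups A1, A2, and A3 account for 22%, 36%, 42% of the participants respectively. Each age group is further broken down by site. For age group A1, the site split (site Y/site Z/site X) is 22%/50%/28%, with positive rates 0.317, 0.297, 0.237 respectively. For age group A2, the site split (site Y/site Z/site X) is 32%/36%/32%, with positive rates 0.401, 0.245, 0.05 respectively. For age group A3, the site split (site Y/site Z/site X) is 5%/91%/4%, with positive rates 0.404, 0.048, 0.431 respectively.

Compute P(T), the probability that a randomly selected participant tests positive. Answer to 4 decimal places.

0.1804

P(T|A1) = 0.22·0.317 + 0.5·0.297 + 0.28·0.237 = 0.06974 + 0.1485 + 0.06636 = 0.2846
P(T|A2) = 0.32·0.401 + 0.36·0.245 + 0.32·0.05 = 0.12832 + 0.0882 + 0.016 = 0.23252
P(T|A3) = 0.05·0.404 + 0.91·0.048 + 0.04·0.431 = 0.0202 + 0.04368 + 0.01724 = 0.08112
By total probability over the outer partition,
P(T) = 0.22·0.2846 + 0.36·0.23252 + 0.42·0.08112
      = 0.062612 + 0.0837072 + 0.0340704 = 0.1803896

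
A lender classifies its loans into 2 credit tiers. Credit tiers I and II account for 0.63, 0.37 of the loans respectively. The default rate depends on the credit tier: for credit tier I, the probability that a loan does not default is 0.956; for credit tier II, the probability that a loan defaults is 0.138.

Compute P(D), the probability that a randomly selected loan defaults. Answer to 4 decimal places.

0.0788

P(D|I) = 1 − 0.956 = 0.044.
By the law of total probability,
P(D) = P(D|I)·P(I) + P(D|II)·P(II)
      = 0.044·0.63 + 0.138·0.37
      = 0.02772 + 0.05106 = 0.07878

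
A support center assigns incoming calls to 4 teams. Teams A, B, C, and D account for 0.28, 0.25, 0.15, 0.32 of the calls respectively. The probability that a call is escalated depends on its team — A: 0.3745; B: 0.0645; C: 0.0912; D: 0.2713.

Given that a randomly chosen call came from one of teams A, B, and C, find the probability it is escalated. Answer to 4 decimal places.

Let S = {A, B, C}.
P(S) = 0.28 + 0.25 + 0.15 = 0.68.
P(E ∩ S) = 0.3745·0.28 + 0.0645·0.25 + 0.0912·0.15 = 0.10486 + 0.016125 + 0.01368 = 0.134665.
P(E | S) = 0.134665 / 0.68 = 0.198037…

P(E|S) ≈ 0.1980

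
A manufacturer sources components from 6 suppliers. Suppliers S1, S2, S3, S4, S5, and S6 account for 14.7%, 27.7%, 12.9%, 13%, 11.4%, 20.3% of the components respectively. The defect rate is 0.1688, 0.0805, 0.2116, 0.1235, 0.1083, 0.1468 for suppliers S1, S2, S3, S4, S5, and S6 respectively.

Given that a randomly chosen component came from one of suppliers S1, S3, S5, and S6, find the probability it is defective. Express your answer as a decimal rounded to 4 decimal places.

P(D|S) ≈ 0.1589

Let S = {S1, S3, S5, S6}.
P(S) = 0.147 + 0.129 + 0.114 + 0.203 = 0.593.
P(D ∩ S) = 0.1688·0.147 + 0.2116·0.129 + 0.1083·0.114 + 0.1468·0.203 = 0.0248136 + 0.0272964 + 0.0123462 + 0.0298004 = 0.0942566.
P(D | S) = 0.0942566 / 0.593 = 0.158949…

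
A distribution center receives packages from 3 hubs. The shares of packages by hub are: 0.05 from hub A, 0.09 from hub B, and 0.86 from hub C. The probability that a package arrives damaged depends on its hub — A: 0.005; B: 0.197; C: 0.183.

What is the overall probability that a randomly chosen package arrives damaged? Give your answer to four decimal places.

Using total probability over the partition,
P(D) = P(D|A)·P(A) + P(D|B)·P(B) + P(D|C)·P(C)
      = 0.005·0.05 + 0.197·0.09 + 0.183·0.86
      = 0.00025 + 0.01773 + 0.15738 = 0.17536

P(D) ≈ 0.1754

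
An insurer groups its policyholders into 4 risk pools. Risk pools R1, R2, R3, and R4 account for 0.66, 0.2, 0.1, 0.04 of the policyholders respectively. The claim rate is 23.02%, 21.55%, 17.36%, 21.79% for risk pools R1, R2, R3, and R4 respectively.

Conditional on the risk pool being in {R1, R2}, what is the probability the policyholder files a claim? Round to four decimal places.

P(C|S) ≈ 0.2268

Let S = {R1, R2}.
P(S) = 0.66 + 0.2 = 0.86.
P(C ∩ S) = 0.2302·0.66 + 0.2155·0.2 = 0.151932 + 0.0431 = 0.195032.
P(C | S) = 0.195032 / 0.86 = 0.226781…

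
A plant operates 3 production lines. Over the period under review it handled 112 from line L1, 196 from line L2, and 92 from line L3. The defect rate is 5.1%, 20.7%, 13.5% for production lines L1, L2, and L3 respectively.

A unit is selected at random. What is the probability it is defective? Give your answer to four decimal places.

Total: 112 + 196 + 92 = 400.
P(L1) = 112/400 = 0.28. P(L2) = 196/400 = 0.49. P(L3) = 92/400 = 0.23.
P(D) = P(D|L1)·P(L1) + P(D|L2)·P(L2) + P(D|L3)·P(L3)
      = 0.051·0.28 + 0.207·0.49 + 0.135·0.23
      = 0.01428 + 0.10143 + 0.03105 = 0.14676

0.1468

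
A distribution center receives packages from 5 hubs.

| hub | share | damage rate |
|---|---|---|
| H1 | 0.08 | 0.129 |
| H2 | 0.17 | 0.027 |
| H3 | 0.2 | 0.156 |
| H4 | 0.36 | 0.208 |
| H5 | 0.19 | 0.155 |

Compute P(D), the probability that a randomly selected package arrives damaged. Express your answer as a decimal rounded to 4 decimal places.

By the law of total probability,
P(D) = P(D|H1)·P(H1) + P(D|H2)·P(H2) + P(D|H3)·P(H3) + P(D|H4)·P(H4) + P(D|H5)·P(H5)
      = 0.129·0.08 + 0.027·0.17 + 0.156·0.2 + 0.208·0.36 + 0.155·0.19
      = 0.01032 + 0.00459 + 0.0312 + 0.07488 + 0.02945 = 0.15044

P(D) ≈ 0.1504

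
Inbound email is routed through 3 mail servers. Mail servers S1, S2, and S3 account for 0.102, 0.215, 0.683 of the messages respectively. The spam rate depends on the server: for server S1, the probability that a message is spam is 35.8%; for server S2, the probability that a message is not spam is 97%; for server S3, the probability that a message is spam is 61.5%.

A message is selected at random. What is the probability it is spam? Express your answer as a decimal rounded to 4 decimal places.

P(S|S2) = 1 − 0.97 = 0.03.
P(S) = P(S|S1)·P(S1) + P(S|S2)·P(S2) + P(S|S3)·P(S3)
      = 0.358·0.102 + 0.03·0.215 + 0.615·0.683
      = 0.036516 + 0.00645 + 0.420045 = 0.463011

0.4630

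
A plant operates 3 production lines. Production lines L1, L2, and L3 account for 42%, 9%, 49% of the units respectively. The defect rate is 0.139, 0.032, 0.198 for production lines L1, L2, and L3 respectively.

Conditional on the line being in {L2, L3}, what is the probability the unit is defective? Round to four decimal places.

Let S = {L2, L3}.
P(S) = 0.09 + 0.49 = 0.58.
P(D ∩ S) = 0.032·0.09 + 0.198·0.49 = 0.00288 + 0.09702 = 0.0999.
P(D | S) = 0.0999 / 0.58 = 0.172241…

0.1722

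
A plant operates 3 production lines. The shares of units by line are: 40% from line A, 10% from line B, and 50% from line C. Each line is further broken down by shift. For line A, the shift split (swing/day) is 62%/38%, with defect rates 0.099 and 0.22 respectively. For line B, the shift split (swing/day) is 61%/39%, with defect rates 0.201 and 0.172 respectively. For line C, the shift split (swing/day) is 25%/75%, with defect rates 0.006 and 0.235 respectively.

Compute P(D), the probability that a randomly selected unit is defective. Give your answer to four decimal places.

P(D|A) = 0.62·0.099 + 0.38·0.22 = 0.06138 + 0.0836 = 0.14498
P(D|B) = 0.61·0.201 + 0.39·0.172 = 0.12261 + 0.06708 = 0.18969
P(D|C) = 0.25·0.006 + 0.75·0.235 = 0.0015 + 0.17625 = 0.17775
Then overall,
P(D) = 0.4·0.14498 + 0.1·0.18969 + 0.5·0.17775
      = 0.057992 + 0.018969 + 0.088875 = 0.165836

0.1658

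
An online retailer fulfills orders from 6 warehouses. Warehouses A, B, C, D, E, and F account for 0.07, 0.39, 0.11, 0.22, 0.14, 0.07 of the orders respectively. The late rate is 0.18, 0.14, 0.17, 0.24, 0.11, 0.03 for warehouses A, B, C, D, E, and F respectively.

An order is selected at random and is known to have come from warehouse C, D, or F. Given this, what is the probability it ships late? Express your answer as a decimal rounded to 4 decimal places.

0.1840

Let S = {C, D, F}.
P(S) = 0.11 + 0.22 + 0.07 = 0.4.
P(L ∩ S) = 0.17·0.11 + 0.24·0.22 + 0.03·0.07 = 0.0187 + 0.0528 + 0.0021 = 0.0736.
P(L | S) = 0.0736 / 0.4 = 0.184000…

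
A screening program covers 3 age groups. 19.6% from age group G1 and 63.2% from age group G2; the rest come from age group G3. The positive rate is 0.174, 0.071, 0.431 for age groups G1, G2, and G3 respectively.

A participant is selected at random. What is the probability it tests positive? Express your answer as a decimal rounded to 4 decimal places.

P(T) ≈ 0.1531

P(G3) = 1 − (0.196 + 0.632) = 0.172.
P(T) = P(T|G1)·P(G1) + P(T|G2)·P(G2) + P(T|G3)·P(G3)
      = 0.174·0.196 + 0.071·0.632 + 0.431·0.172
      = 0.034104 + 0.044872 + 0.074132 = 0.153108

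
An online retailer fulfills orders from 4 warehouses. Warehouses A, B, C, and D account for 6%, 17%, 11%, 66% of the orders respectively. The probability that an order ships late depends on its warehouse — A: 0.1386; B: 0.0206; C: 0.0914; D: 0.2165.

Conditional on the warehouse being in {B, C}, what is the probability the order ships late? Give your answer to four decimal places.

P(L|S) ≈ 0.0484

Let S = {B, C}.
P(S) = 0.17 + 0.11 = 0.28.
P(L ∩ S) = 0.0206·0.17 + 0.0914·0.11 = 0.003502 + 0.010054 = 0.013556.
P(L | S) = 0.013556 / 0.28 = 0.048414…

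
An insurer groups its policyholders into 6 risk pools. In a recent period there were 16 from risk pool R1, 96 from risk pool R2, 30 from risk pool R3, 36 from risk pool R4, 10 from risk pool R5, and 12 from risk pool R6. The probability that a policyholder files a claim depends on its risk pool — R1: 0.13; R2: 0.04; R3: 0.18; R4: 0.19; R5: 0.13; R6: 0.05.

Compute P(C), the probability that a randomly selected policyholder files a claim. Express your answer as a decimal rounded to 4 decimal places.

P(C) ≈ 0.1003

Total: 16 + 96 + 30 + 36 + 10 + 12 = 200.
P(R1) = 16/200 = 0.08. P(R2) = 96/200 = 0.48. P(R3) = 30/200 = 0.15. P(R4) = 36/200 = 0.18. P(R5) = 10/200 = 0.05. P(R6) = 12/200 = 0.06.
Summing over the partition,
P(C) = P(C|R1)·P(R1) + P(C|R2)·P(R2) + P(C|R3)·P(R3) + P(C|R4)·P(R4) + P(C|R5)·P(R5) + P(C|R6)·P(R6)
      = 0.13·0.08 + 0.04·0.48 + 0.18·0.15 + 0.19·0.18 + 0.13·0.05 + 0.05·0.06
      = 0.0104 + 0.0192 + 0.027 + 0.0342 + 0.0065 + 0.003 = 0.1003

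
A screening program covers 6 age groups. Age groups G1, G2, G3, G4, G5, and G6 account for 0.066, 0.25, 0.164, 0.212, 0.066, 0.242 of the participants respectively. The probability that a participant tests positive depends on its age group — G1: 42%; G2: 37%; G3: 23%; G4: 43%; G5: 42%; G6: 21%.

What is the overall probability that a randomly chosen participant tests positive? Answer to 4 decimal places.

0.3276

P(T) = P(T|G1)·P(G1) + P(T|G2)·P(G2) + P(T|G3)·P(G3) + P(T|G4)·P(G4) + P(T|G5)·P(G5) + P(T|G6)·P(G6)
      = 0.42·0.066 + 0.37·0.25 + 0.23·0.164 + 0.43·0.212 + 0.42·0.066 + 0.21·0.242
      = 0.02772 + 0.0925 + 0.03772 + 0.09116 + 0.02772 + 0.05082 = 0.32764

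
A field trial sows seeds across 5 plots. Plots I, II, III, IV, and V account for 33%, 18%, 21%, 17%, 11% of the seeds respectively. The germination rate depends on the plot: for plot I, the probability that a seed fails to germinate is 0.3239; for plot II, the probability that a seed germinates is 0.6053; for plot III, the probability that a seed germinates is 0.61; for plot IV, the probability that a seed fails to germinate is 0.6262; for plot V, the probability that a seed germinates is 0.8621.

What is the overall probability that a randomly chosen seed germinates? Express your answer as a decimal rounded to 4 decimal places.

P(G|I) = 1 − 0.3239 = 0.6761.
P(G|IV) = 1 − 0.6262 = 0.3738.
By the law of total probability,
P(G) = P(G|I)·P(I) + P(G|II)·P(II) + P(G|III)·P(III) + P(G|IV)·P(IV) + P(G|V)·P(V)
      = 0.6761·0.33 + 0.6053·0.18 + 0.61·0.21 + 0.3738·0.17 + 0.8621·0.11
      = 0.223113 + 0.108954 + 0.1281 + 0.063546 + 0.094831 = 0.618544

P(G) ≈ 0.6185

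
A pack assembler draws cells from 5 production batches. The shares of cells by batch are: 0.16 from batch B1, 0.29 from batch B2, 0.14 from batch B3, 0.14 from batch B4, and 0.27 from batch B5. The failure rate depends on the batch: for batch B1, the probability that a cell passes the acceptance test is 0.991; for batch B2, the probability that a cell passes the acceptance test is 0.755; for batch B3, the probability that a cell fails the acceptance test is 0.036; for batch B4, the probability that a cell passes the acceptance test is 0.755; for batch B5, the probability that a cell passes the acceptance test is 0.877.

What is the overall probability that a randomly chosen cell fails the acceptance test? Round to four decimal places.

P(F) ≈ 0.1450

P(F|B1) = 1 − 0.991 = 0.009.
P(F|B2) = 1 − 0.755 = 0.245.
P(F|B4) = 1 − 0.755 = 0.245.
P(F|B5) = 1 − 0.877 = 0.123.
By the law of total probability,
P(F) = P(F|B1)·P(B1) + P(F|B2)·P(B2) + P(F|B3)·P(B3) + P(F|B4)·P(B4) + P(F|B5)·P(B5)
      = 0.009·0.16 + 0.245·0.29 + 0.036·0.14 + 0.245·0.14 + 0.123·0.27
      = 0.00144 + 0.07105 + 0.00504 + 0.0343 + 0.03321 = 0.14504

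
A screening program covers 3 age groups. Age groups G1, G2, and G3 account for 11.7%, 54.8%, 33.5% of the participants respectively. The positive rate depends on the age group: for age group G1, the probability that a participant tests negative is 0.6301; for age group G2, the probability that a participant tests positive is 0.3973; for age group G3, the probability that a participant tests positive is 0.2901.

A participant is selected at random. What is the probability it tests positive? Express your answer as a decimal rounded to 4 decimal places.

P(T) ≈ 0.3582

P(T|G1) = 1 − 0.6301 = 0.3699.
P(T) = P(T|G1)·P(G1) + P(T|G2)·P(G2) + P(T|G3)·P(G3)
      = 0.3699·0.117 + 0.3973·0.548 + 0.2901·0.335
      = 0.0432783 + 0.2177204 + 0.0971835 = 0.3581822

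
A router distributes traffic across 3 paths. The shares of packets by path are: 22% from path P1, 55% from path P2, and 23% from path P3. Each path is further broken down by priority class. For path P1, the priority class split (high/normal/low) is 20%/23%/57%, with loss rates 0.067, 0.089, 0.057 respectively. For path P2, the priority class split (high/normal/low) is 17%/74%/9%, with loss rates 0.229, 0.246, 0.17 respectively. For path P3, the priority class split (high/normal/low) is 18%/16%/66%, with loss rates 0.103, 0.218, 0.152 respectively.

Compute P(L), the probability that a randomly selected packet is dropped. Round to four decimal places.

P(L|P1) = 0.2·0.067 + 0.23·0.089 + 0.57·0.057 = 0.0134 + 0.02047 + 0.03249 = 0.06636
P(L|P2) = 0.17·0.229 + 0.74·0.246 + 0.09·0.17 = 0.03893 + 0.18204 + 0.0153 = 0.23627
P(L|P3) = 0.18·0.103 + 0.16·0.218 + 0.66·0.152 = 0.01854 + 0.03488 + 0.10032 = 0.15374
Then overall,
P(L) = 0.22·0.06636 + 0.55·0.23627 + 0.23·0.15374
      = 0.0145992 + 0.1299485 + 0.0353602 = 0.1799079

P(L) ≈ 0.1799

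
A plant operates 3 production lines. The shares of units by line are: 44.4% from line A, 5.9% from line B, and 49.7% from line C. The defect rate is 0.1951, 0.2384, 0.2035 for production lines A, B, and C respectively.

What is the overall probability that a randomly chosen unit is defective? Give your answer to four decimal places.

Summing over the partition,
P(D) = P(D|A)·P(A) + P(D|B)·P(B) + P(D|C)·P(C)
      = 0.1951·0.444 + 0.2384·0.059 + 0.2035·0.497
      = 0.0866244 + 0.0140656 + 0.1011395 = 0.2018295

0.2018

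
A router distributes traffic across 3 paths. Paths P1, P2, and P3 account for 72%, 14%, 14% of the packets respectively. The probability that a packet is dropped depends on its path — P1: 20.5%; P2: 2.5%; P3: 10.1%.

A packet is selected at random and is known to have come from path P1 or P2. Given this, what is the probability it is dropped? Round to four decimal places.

Let S = {P1, P2}.
P(S) = 0.72 + 0.14 = 0.86.
P(L ∩ S) = 0.205·0.72 + 0.025·0.14 = 0.1476 + 0.0035 = 0.1511.
P(L | S) = 0.1511 / 0.86 = 0.175698…

P(L|S) ≈ 0.1757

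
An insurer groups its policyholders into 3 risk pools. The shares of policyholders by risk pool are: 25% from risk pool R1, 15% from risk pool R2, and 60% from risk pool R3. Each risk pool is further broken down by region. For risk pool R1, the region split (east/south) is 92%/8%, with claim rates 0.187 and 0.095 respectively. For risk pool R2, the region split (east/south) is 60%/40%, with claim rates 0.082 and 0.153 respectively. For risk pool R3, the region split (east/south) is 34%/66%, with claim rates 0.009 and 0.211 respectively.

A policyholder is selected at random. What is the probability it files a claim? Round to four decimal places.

0.1469

P(C|R1) = 0.92·0.187 + 0.08·0.095 = 0.17204 + 0.0076 = 0.17964
P(C|R2) = 0.6·0.082 + 0.4·0.153 = 0.0492 + 0.0612 = 0.1104
P(C|R3) = 0.34·0.009 + 0.66·0.211 = 0.00306 + 0.13926 = 0.14232
By total probability over the outer partition,
P(C) = 0.25·0.17964 + 0.15·0.1104 + 0.6·0.14232
      = 0.04491 + 0.01656 + 0.085392 = 0.146862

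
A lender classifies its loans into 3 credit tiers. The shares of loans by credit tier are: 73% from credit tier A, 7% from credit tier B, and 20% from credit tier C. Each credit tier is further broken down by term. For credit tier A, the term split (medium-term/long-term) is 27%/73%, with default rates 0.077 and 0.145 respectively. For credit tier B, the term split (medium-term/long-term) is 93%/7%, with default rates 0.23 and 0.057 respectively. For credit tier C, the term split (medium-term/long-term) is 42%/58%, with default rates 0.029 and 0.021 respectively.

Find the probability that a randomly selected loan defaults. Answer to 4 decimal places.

0.1126

P(D|A) = 0.27·0.077 + 0.73·0.145 = 0.02079 + 0.10585 = 0.12664
P(D|B) = 0.93·0.23 + 0.07·0.057 = 0.2139 + 0.00399 = 0.21789
P(D|C) = 0.42·0.029 + 0.58·0.021 = 0.01218 + 0.01218 = 0.02436
By total probability over the outer partition,
P(D) = 0.73·0.12664 + 0.07·0.21789 + 0.2·0.02436
      = 0.0924472 + 0.0152523 + 0.004872 = 0.1125715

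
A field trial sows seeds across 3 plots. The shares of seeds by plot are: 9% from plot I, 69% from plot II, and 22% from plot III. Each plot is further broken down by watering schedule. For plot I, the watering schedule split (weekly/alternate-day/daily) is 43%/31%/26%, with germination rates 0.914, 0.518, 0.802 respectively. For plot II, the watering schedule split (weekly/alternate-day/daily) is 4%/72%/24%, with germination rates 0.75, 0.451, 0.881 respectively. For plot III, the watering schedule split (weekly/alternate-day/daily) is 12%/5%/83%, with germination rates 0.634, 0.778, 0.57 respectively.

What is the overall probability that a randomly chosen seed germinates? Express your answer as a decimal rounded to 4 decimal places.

P(G) ≈ 0.5886

P(G|I) = 0.43·0.914 + 0.31·0.518 + 0.26·0.802 = 0.39302 + 0.16058 + 0.20852 = 0.76212
P(G|II) = 0.04·0.75 + 0.72·0.451 + 0.24·0.881 = 0.03 + 0.32472 + 0.21144 = 0.56616
P(G|III) = 0.12·0.634 + 0.05·0.778 + 0.83·0.57 = 0.07608 + 0.0389 + 0.4731 = 0.58808
By total probability over the outer partition,
P(G) = 0.09·0.76212 + 0.69·0.56616 + 0.22·0.58808
      = 0.0685908 + 0.3906504 + 0.1293776 = 0.5886188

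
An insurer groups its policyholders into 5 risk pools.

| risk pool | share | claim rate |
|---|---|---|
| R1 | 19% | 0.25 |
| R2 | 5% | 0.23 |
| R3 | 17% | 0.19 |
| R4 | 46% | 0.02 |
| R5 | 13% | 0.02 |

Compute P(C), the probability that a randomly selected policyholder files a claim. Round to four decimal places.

P(C) = P(C|R1)·P(R1) + P(C|R2)·P(R2) + P(C|R3)·P(R3) + P(C|R4)·P(R4) + P(C|R5)·P(R5)
      = 0.25·0.19 + 0.23·0.05 + 0.19·0.17 + 0.02·0.46 + 0.02·0.13
      = 0.0475 + 0.0115 + 0.0323 + 0.0092 + 0.0026 = 0.1031

0.1031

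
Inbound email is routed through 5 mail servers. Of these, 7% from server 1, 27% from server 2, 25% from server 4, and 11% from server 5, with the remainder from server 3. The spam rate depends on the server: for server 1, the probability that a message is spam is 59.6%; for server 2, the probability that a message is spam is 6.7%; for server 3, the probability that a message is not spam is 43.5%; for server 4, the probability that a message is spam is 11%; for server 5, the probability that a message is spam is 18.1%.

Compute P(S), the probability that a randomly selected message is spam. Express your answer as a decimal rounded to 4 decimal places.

P(3) = 1 − (0.07 + 0.27 + 0.25 + 0.11) = 0.3.
P(S|3) = 1 − 0.435 = 0.565.
Summing over the partition,
P(S) = P(S|1)·P(1) + P(S|2)·P(2) + P(S|3)·P(3) + P(S|4)·P(4) + P(S|5)·P(5)
      = 0.596·0.07 + 0.067·0.27 + 0.565·0.3 + 0.11·0.25 + 0.181·0.11
      = 0.04172 + 0.01809 + 0.1695 + 0.0275 + 0.01991 = 0.27672

0.2767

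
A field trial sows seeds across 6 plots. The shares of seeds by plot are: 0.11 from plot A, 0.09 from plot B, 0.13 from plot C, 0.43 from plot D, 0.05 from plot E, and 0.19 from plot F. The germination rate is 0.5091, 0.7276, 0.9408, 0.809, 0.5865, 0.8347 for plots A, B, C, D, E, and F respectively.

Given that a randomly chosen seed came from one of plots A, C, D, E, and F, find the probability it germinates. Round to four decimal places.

P(G|S) ≈ 0.7847

Let S = {A, C, D, E, F}.
P(S) = 0.11 + 0.13 + 0.43 + 0.05 + 0.19 = 0.91.
P(G ∩ S) = 0.5091·0.11 + 0.9408·0.13 + 0.809·0.43 + 0.5865·0.05 + 0.8347·0.19 = 0.056001 + 0.122304 + 0.34787 + 0.029325 + 0.158593 = 0.714093.
P(G | S) = 0.714093 / 0.91 = 0.784718…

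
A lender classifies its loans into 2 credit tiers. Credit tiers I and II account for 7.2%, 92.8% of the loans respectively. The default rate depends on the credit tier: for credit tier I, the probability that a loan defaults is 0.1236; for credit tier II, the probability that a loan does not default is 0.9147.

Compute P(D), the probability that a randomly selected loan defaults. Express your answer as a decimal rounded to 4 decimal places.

P(D|II) = 1 − 0.9147 = 0.0853.
By the law of total probability,
P(D) = P(D|I)·P(I) + P(D|II)·P(II)
      = 0.1236·0.072 + 0.0853·0.928
      = 0.0088992 + 0.0791584 = 0.0880576

0.0881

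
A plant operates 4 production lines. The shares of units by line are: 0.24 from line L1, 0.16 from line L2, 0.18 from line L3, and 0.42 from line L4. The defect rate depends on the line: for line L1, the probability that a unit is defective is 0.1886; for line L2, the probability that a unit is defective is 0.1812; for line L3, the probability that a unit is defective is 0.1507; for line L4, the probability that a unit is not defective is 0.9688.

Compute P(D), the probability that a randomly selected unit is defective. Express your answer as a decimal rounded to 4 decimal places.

P(D) ≈ 0.1145

P(D|L4) = 1 − 0.9688 = 0.0312.
By the law of total probability,
P(D) = P(D|L1)·P(L1) + P(D|L2)·P(L2) + P(D|L3)·P(L3) + P(D|L4)·P(L4)
      = 0.1886·0.24 + 0.1812·0.16 + 0.1507·0.18 + 0.0312·0.42
      = 0.045264 + 0.028992 + 0.027126 + 0.013104 = 0.114486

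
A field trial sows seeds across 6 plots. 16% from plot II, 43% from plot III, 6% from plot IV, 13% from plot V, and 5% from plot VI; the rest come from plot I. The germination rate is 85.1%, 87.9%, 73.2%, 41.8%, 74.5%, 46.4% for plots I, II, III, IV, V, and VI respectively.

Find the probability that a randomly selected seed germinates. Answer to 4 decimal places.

P(G) ≈ 0.7452

P(I) = 1 − (0.16 + 0.43 + 0.06 + 0.13 + 0.05) = 0.17.
P(G) = P(G|I)·P(I) + P(G|II)·P(II) + P(G|III)·P(III) + P(G|IV)·P(IV) + P(G|V)·P(V) + P(G|VI)·P(VI)
      = 0.851·0.17 + 0.879·0.16 + 0.732·0.43 + 0.418·0.06 + 0.745·0.13 + 0.464·0.05
      = 0.14467 + 0.14064 + 0.31476 + 0.02508 + 0.09685 + 0.0232 = 0.7452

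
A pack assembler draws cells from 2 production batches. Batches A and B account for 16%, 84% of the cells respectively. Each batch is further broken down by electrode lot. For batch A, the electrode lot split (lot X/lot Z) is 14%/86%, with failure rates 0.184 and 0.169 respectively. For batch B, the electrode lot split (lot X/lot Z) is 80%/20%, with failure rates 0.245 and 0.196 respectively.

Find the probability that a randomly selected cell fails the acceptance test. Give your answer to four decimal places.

0.2249

P(F|A) = 0.14·0.184 + 0.86·0.169 = 0.02576 + 0.14534 = 0.1711
P(F|B) = 0.8·0.245 + 0.2·0.196 = 0.196 + 0.0392 = 0.2352
By total probability over the outer partition,
P(F) = 0.16·0.1711 + 0.84·0.2352
      = 0.027376 + 0.197568 = 0.224944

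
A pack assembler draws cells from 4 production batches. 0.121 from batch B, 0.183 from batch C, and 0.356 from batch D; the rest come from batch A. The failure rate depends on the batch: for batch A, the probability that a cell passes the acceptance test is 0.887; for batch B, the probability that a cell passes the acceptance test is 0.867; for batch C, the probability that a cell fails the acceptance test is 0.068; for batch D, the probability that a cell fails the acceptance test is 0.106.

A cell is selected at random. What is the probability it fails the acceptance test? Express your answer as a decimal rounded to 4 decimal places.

P(A) = 1 − (0.121 + 0.183 + 0.356) = 0.34.
P(F|A) = 1 − 0.887 = 0.113.
P(F|B) = 1 − 0.867 = 0.133.
By the law of total probability,
P(F) = P(F|A)·P(A) + P(F|B)·P(B) + P(F|C)·P(C) + P(F|D)·P(D)
      = 0.113·0.34 + 0.133·0.121 + 0.068·0.183 + 0.106·0.356
      = 0.03842 + 0.016093 + 0.012444 + 0.037736 = 0.104693

0.1047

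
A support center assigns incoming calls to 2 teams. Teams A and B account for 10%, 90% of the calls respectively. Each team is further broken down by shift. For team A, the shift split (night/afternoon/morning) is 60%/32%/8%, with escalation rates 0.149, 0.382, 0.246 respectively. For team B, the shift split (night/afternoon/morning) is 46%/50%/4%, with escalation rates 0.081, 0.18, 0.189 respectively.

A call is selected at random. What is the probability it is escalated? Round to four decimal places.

0.1445

P(E|A) = 0.6·0.149 + 0.32·0.382 + 0.08·0.246 = 0.0894 + 0.12224 + 0.01968 = 0.23132
P(E|B) = 0.46·0.081 + 0.5·0.18 + 0.04·0.189 = 0.03726 + 0.09 + 0.00756 = 0.13482
By total probability over the outer partition,
P(E) = 0.1·0.23132 + 0.9·0.13482
      = 0.023132 + 0.121338 = 0.14447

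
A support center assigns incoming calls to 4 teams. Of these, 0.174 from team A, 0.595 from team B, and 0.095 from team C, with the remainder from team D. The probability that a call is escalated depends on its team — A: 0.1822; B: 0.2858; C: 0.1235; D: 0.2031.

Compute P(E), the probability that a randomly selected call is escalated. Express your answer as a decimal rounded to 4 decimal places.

P(E) ≈ 0.2411

P(D) = 1 − (0.174 + 0.595 + 0.095) = 0.136.
P(E) = P(E|A)·P(A) + P(E|B)·P(B) + P(E|C)·P(C) + P(E|D)·P(D)
      = 0.1822·0.174 + 0.2858·0.595 + 0.1235·0.095 + 0.2031·0.136
      = 0.0317028 + 0.170051 + 0.0117325 + 0.0276216 = 0.2411079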